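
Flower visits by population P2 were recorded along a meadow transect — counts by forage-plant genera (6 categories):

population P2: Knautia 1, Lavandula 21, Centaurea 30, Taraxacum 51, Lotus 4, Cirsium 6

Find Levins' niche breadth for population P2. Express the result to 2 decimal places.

3.20

Proportions for population P2 (n=113): 1/113=0.0088, 21/113=0.1858, 30/113=0.2655, 51/113=0.4513, 4/113=0.0354, 6/113=0.0531
Σpᵢ² = 0.0088² + 0.1858² + 0.2655² + 0.4513² + 0.0354² + 0.0531² = 0.000077 + 0.034522 + 0.070490 + 0.203672 + 0.001253 + 0.002820 = 0.312834
B = 1 / 0.312834 = 3.1966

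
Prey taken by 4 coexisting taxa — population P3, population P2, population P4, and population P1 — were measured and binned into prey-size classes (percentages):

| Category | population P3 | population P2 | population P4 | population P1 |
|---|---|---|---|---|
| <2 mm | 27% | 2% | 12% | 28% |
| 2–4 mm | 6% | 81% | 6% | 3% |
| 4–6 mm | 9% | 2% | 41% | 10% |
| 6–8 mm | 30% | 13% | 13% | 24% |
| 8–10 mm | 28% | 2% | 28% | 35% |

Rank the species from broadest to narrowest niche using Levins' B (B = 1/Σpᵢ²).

Convert percentages to proportions (divide by 100).
Σp_P3ᵢ² = 0.27² + 0.06² + 0.09² + 0.30² + 0.28² = 0.0729 + 0.0036 + 0.0081 + 0.0900 + 0.0784 = 0.2530
B_P3 = 1 / 0.2530 = 3.9526
Σp_P2ᵢ² = 0.02² + 0.81² + 0.02² + 0.13² + 0.02² = 0.0004 + 0.6561 + 0.0004 + 0.0169 + 0.0004 = 0.6742
B_P2 = 1 / 0.6742 = 1.4832
Σp_P4ᵢ² = 0.12² + 0.06² + 0.41² + 0.13² + 0.28² = 0.0144 + 0.0036 + 0.1681 + 0.0169 + 0.0784 = 0.2814
B_P4 = 1 / 0.2814 = 3.5537
Σp_P1ᵢ² = 0.28² + 0.03² + 0.10² + 0.24² + 0.35² = 0.0784 + 0.0009 + 0.0100 + 0.0576 + 0.1225 = 0.2694
B_P1 = 1 / 0.2694 = 3.7120
Ranking by B (broadest → narrowest): population P3 (3.95) > population P1 (3.71) > population P4 (3.55) > population P2 (1.48)

population P3 > population P1 > population P4 > population P2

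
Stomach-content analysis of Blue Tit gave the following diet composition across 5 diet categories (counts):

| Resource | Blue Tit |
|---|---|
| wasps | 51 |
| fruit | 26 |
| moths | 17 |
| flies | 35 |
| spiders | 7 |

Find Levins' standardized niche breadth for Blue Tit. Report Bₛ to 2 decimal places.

0.71

Proportions for Blue Tit (n=136): 51/136=0.3750, 26/136=0.1912, 17/136=0.1250, 35/136=0.2574, 7/136=0.0515
Σpᵢ² = 0.3750² + 0.1912² + 0.1250² + 0.2574² + 0.0515² = 0.140625 + 0.036557 + 0.015625 + 0.066255 + 0.002652 = 0.261714
B = 1 / 0.261714 = 3.8210
Bₛ = (B − 1)/(n − 1) = (3.8210 − 1)/(5 − 1) = 2.8210/4 = 0.7053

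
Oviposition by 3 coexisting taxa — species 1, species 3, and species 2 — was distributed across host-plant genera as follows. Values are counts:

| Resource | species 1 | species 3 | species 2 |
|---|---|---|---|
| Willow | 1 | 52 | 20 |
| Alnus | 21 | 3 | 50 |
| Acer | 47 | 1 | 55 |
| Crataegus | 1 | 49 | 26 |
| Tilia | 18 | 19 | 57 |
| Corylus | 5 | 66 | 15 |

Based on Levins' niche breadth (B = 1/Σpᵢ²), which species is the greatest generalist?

Proportions for species 1 (n=93): 1/93=0.0108, 21/93=0.2258, 47/93=0.5054, 1/93=0.0108, 18/93=0.1935, 5/93=0.0538
Proportions for species 3 (n=190): 52/190=0.2737, 3/190=0.0158, 1/190=0.0053, 49/190=0.2579, 19/190=0.1000, 66/190=0.3474
Proportions for species 2 (n=223): 20/223=0.0897, 50/223=0.2242, 55/223=0.2466, 26/223=0.1166, 57/223=0.2556, 15/223=0.0673
Σp_1ᵢ² = 0.0108² + 0.2258² + 0.5054² + 0.0108² + 0.1935² + 0.0538² = 0.000117 + 0.050986 + 0.255429 + 0.000117 + 0.037442 + 0.002894 = 0.346985
B_1 = 1 / 0.346985 = 2.8820
Σp_3ᵢ² = 0.2737² + 0.0158² + 0.0053² + 0.2579² + 0.1000² + 0.3474² = 0.074912 + 0.000250 + 0.000028 + 0.066512 + 0.010000 + 0.120687 = 0.272389
B_3 = 1 / 0.272389 = 3.6712
Σp_2ᵢ² = 0.0897² + 0.2242² + 0.2466² + 0.1166² + 0.2556² + 0.0673² = 0.008046 + 0.050266 + 0.060812 + 0.013596 + 0.065331 + 0.004529 = 0.202580
B_2 = 1 / 0.202580 = 4.9363
Highest B → broadest niche (most generalist): species 2 (B = 4.94).

species 2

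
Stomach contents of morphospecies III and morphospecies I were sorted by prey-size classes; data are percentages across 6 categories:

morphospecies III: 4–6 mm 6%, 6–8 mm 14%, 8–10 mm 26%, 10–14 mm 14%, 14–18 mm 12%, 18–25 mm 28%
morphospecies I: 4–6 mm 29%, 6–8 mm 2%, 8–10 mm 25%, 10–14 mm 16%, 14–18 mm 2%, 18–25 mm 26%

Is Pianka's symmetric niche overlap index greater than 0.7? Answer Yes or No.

Convert percentages to proportions (divide by 100).
Σ p₁ᵢp₂ᵢ = 0.0174 + 0.0028 + 0.0650 + 0.0224 + 0.0024 + 0.0728 = 0.1828
Σp_1ᵢ² = 0.06² + 0.14² + 0.26² + 0.14² + 0.12² + 0.28² = 0.0036 + 0.0196 + 0.0676 + 0.0196 + 0.0144 + 0.0784 = 0.2032
Σp_2ᵢ² = 0.29² + 0.02² + 0.25² + 0.16² + 0.02² + 0.26² = 0.0841 + 0.0004 + 0.0625 + 0.0256 + 0.0004 + 0.0676 = 0.2406
O = 0.1828 / √(0.2032 × 0.2406) = 0.1828 / 0.22111 = 0.8267
O = 0.8267 > 0.7 → Yes.

Yes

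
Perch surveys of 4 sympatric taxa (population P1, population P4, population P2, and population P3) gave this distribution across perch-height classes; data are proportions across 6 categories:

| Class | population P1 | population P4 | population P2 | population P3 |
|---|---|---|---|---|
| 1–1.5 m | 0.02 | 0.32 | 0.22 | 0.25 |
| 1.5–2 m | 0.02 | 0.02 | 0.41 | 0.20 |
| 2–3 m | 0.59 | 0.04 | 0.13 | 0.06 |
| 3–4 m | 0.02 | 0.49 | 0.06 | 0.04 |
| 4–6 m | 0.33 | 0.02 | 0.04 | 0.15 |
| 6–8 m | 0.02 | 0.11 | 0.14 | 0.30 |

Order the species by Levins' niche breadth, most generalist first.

Σp_P1ᵢ² = 0.02² + 0.02² + 0.59² + 0.02² + 0.33² + 0.02² = 0.0004 + 0.0004 + 0.3481 + 0.0004 + 0.1089 + 0.0004 = 0.4586
B_P1 = 1 / 0.4586 = 2.1805
Σp_P4ᵢ² = 0.32² + 0.02² + 0.04² + 0.49² + 0.02² + 0.11² = 0.1024 + 0.0004 + 0.0016 + 0.2401 + 0.0004 + 0.0121 = 0.3570
B_P4 = 1 / 0.3570 = 2.8011
Σp_P2ᵢ² = 0.22² + 0.41² + 0.13² + 0.06² + 0.04² + 0.14² = 0.0484 + 0.1681 + 0.0169 + 0.0036 + 0.0016 + 0.0196 = 0.2582
B_P2 = 1 / 0.2582 = 3.8730
Σp_P3ᵢ² = 0.25² + 0.20² + 0.06² + 0.04² + 0.15² + 0.30² = 0.0625 + 0.0400 + 0.0036 + 0.0016 + 0.0225 + 0.0900 = 0.2202
B_P3 = 1 / 0.2202 = 4.5413
Ranking by B (broadest → narrowest): population P3 (4.54) > population P2 (3.87) > population P4 (2.80) > population P1 (2.18)

population P3 > population P2 > population P4 > population P1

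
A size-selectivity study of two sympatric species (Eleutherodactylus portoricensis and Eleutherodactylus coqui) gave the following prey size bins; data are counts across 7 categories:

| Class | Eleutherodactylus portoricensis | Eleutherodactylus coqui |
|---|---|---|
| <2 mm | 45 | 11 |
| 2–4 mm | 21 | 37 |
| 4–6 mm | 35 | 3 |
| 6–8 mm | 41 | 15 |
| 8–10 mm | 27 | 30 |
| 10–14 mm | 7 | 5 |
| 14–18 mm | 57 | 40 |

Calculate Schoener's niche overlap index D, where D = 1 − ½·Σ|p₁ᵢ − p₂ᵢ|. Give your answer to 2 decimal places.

0.69

Proportions for Eleutherodactylus portoricensis (n=233): 45/233=0.1931, 21/233=0.0901, 35/233=0.1502, 41/233=0.1760, 27/233=0.1159, 7/233=0.0300, 57/233=0.2446
Proportions for Eleutherodactylus coqui (n=141): 11/141=0.0780, 37/141=0.2624, 3/141=0.0213, 15/141=0.1064, 30/141=0.2128, 5/141=0.0355, 40/141=0.2837
Σ|p₁ᵢ − p₂ᵢ| = 0.1151 + 0.1723 + 0.1289 + 0.0696 + 0.0969 + 0.0055 + 0.0391 = 0.6274
D = 1 − ½ × 0.6274 = 1 − 0.31370 = 0.68630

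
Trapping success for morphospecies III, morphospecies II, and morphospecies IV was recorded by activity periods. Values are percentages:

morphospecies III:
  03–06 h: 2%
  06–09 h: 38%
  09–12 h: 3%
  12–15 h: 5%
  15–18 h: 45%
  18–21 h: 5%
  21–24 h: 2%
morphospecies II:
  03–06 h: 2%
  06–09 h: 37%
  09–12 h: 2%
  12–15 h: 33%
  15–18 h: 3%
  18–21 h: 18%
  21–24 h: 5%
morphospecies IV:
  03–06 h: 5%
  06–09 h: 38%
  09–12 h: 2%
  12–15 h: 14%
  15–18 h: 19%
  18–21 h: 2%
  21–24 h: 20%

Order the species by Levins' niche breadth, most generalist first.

morphospecies IV > morphospecies II > morphospecies III

Convert percentages to proportions (divide by 100).
Σp_IIIᵢ² = 0.02² + 0.38² + 0.03² + 0.05² + 0.45² + 0.05² + 0.02² = 0.0004 + 0.1444 + 0.0009 + 0.0025 + 0.2025 + 0.0025 + 0.0004 = 0.3536
B_III = 1 / 0.3536 = 2.8281
Σp_IIᵢ² = 0.02² + 0.37² + 0.02² + 0.33² + 0.03² + 0.18² + 0.05² = 0.0004 + 0.1369 + 0.0004 + 0.1089 + 0.0009 + 0.0324 + 0.0025 = 0.2824
B_II = 1 / 0.2824 = 3.5411
Σp_IVᵢ² = 0.05² + 0.38² + 0.02² + 0.14² + 0.19² + 0.02² + 0.20² = 0.0025 + 0.1444 + 0.0004 + 0.0196 + 0.0361 + 0.0004 + 0.0400 = 0.2434
B_IV = 1 / 0.2434 = 4.1085
Ranking by B (broadest → narrowest): morphospecies IV (4.11) > morphospecies II (3.54) > morphospecies III (2.83)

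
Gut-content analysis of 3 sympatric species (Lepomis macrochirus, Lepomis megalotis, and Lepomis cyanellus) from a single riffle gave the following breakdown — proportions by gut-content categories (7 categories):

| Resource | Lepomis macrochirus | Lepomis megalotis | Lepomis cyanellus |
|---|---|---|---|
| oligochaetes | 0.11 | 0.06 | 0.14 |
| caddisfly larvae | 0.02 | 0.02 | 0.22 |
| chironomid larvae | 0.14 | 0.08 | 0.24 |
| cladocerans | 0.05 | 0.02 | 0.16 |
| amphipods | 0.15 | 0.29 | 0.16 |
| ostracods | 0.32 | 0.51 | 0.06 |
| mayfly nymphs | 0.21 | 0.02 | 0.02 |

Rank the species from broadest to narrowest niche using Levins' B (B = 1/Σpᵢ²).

Σp_macrᵢ² = 0.11² + 0.02² + 0.14² + 0.05² + 0.15² + 0.32² + 0.21² = 0.0121 + 0.0004 + 0.0196 + 0.0025 + 0.0225 + 0.1024 + 0.0441 = 0.2036
B_macr = 1 / 0.2036 = 4.9116
Σp_megaᵢ² = 0.06² + 0.02² + 0.08² + 0.02² + 0.29² + 0.51² + 0.02² = 0.0036 + 0.0004 + 0.0064 + 0.0004 + 0.0841 + 0.2601 + 0.0004 = 0.3554
B_mega = 1 / 0.3554 = 2.8137
Σp_cyanᵢ² = 0.14² + 0.22² + 0.24² + 0.16² + 0.16² + 0.06² + 0.02² = 0.0196 + 0.0484 + 0.0576 + 0.0256 + 0.0256 + 0.0036 + 0.0004 = 0.1808
B_cyan = 1 / 0.1808 = 5.5310
Ranking by B (broadest → narrowest): Lepomis cyanellus (5.53) > Lepomis macrochirus (4.91) > Lepomis megalotis (2.81)

Lepomis cyanellus > Lepomis macrochirus > Lepomis megalotis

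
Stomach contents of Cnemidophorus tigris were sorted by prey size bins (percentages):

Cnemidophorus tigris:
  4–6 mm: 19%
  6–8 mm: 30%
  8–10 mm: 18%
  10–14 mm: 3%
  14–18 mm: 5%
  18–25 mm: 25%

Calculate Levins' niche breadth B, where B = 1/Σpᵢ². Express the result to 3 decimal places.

Convert percentages to proportions (divide by 100).
Σpᵢ² = 0.19² + 0.30² + 0.18² + 0.03² + 0.05² + 0.25² = 0.0361 + 0.0900 + 0.0324 + 0.0009 + 0.0025 + 0.0625 = 0.2244
B = 1 / 0.2244 = 4.45633

4.456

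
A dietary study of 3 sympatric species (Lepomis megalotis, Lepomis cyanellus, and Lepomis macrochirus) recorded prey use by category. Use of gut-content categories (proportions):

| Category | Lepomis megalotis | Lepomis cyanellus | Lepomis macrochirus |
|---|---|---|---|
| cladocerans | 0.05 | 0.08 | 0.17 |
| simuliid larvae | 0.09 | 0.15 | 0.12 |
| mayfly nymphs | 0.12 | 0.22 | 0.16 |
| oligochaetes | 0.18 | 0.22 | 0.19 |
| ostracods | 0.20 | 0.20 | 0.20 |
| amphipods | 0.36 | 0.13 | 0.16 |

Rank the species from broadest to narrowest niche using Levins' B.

Σp_megaᵢ² = 0.05² + 0.09² + 0.12² + 0.18² + 0.20² + 0.36² = 0.0025 + 0.0081 + 0.0144 + 0.0324 + 0.0400 + 0.1296 = 0.2270
B_mega = 1 / 0.2270 = 4.4053
Σp_cyanᵢ² = 0.08² + 0.15² + 0.22² + 0.22² + 0.20² + 0.13² = 0.0064 + 0.0225 + 0.0484 + 0.0484 + 0.0400 + 0.0169 = 0.1826
B_cyan = 1 / 0.1826 = 5.4765
Σp_macrᵢ² = 0.17² + 0.12² + 0.16² + 0.19² + 0.20² + 0.16² = 0.0289 + 0.0144 + 0.0256 + 0.0361 + 0.0400 + 0.0256 = 0.1706
B_macr = 1 / 0.1706 = 5.8617
Ranking by B (broadest → narrowest): Lepomis macrochirus (5.86) > Lepomis cyanellus (5.48) > Lepomis megalotis (4.41)

Lepomis macrochirus > Lepomis cyanellus > Lepomis megalotis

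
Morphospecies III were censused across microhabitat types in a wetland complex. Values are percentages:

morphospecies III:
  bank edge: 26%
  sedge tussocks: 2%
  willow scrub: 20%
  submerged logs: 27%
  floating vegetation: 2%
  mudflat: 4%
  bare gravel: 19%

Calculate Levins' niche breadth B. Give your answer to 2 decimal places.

Convert percentages to proportions (divide by 100).
Σpᵢ² = 0.26² + 0.02² + 0.20² + 0.27² + 0.02² + 0.04² + 0.19² = 0.0676 + 0.0004 + 0.0400 + 0.0729 + 0.0004 + 0.0016 + 0.0361 = 0.2190
B = 1 / 0.2190 = 4.5662

4.57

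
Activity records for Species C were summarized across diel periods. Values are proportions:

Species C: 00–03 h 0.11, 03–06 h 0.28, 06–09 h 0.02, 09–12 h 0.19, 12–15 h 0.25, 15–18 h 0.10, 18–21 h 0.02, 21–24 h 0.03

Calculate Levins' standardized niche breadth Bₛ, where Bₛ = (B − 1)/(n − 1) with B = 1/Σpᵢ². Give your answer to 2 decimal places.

Σpᵢ² = 0.11² + 0.28² + 0.02² + 0.19² + 0.25² + 0.10² + 0.02² + 0.03² = 0.0121 + 0.0784 + 0.0004 + 0.0361 + 0.0625 + 0.0100 + 0.0004 + 0.0009 = 0.2008
B = 1 / 0.2008 = 4.9801
Bₛ = (B − 1)/(n − 1) = (4.9801 − 1)/(8 − 1) = 3.9801/7 = 0.5686

0.57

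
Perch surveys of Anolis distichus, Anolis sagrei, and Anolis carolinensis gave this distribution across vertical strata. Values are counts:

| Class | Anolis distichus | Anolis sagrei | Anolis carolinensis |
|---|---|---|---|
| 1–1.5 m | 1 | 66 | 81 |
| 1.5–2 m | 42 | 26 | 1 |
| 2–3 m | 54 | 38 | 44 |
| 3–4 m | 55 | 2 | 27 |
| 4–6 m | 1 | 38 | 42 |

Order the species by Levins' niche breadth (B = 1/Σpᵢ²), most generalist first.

Anolis sagrei > Anolis carolinensis > Anolis distichus

Proportions for Anolis distichus (n=153): 1/153=0.0065, 42/153=0.2745, 54/153=0.3529, 55/153=0.3595, 1/153=0.0065
Proportions for Anolis sagrei (n=170): 66/170=0.3882, 26/170=0.1529, 38/170=0.2235, 2/170=0.0118, 38/170=0.2235
Proportions for Anolis carolinensis (n=195): 81/195=0.4154, 1/195=0.0051, 44/195=0.2256, 27/195=0.1385, 42/195=0.2154
Σp_distᵢ² = 0.0065² + 0.2745² + 0.3529² + 0.3595² + 0.0065² = 0.000042 + 0.075350 + 0.124538 + 0.129240 + 0.000042 = 0.329212
B_dist = 1 / 0.329212 = 3.0376
Σp_sagrᵢ² = 0.3882² + 0.1529² + 0.2235² + 0.0118² + 0.2235² = 0.150699 + 0.023378 + 0.049952 + 0.000139 + 0.049952 = 0.274120
B_sagr = 1 / 0.274120 = 3.6480
Σp_caroᵢ² = 0.4154² + 0.0051² + 0.2256² + 0.1385² + 0.2154² = 0.172557 + 0.000026 + 0.050895 + 0.019182 + 0.046397 = 0.289057
B_caro = 1 / 0.289057 = 3.4595
Ranking by B (broadest → narrowest): Anolis sagrei (3.65) > Anolis carolinensis (3.46) > Anolis distichus (3.04)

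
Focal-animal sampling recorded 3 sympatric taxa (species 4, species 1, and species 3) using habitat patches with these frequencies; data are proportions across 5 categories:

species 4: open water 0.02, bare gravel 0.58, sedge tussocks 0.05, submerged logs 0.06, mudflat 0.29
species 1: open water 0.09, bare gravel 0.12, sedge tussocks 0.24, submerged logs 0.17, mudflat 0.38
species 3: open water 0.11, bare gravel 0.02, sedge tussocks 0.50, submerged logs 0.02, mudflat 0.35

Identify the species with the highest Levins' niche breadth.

Σp_4ᵢ² = 0.02² + 0.58² + 0.05² + 0.06² + 0.29² = 0.0004 + 0.3364 + 0.0025 + 0.0036 + 0.0841 = 0.4270
B_4 = 1 / 0.4270 = 2.3419
Σp_1ᵢ² = 0.09² + 0.12² + 0.24² + 0.17² + 0.38² = 0.0081 + 0.0144 + 0.0576 + 0.0289 + 0.1444 = 0.2534
B_1 = 1 / 0.2534 = 3.9463
Σp_3ᵢ² = 0.11² + 0.02² + 0.50² + 0.02² + 0.35² = 0.0121 + 0.0004 + 0.2500 + 0.0004 + 0.1225 = 0.3854
B_3 = 1 / 0.3854 = 2.5947
Highest B → broadest niche (most generalist): species 1 (B = 3.95).

species 1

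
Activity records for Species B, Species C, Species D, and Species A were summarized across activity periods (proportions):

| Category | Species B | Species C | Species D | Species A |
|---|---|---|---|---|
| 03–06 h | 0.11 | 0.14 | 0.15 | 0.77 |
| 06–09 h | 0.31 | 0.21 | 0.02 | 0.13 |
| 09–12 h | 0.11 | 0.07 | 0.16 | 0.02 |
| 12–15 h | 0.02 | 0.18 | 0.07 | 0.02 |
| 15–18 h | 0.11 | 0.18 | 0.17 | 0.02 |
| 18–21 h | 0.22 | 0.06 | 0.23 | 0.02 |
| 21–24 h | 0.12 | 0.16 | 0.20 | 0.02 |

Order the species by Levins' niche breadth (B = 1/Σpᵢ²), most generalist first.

Species C > Species D > Species B > Species A

Σp_Bᵢ² = 0.11² + 0.31² + 0.11² + 0.02² + 0.11² + 0.22² + 0.12² = 0.0121 + 0.0961 + 0.0121 + 0.0004 + 0.0121 + 0.0484 + 0.0144 = 0.1956
B_B = 1 / 0.1956 = 5.1125
Σp_Cᵢ² = 0.14² + 0.21² + 0.07² + 0.18² + 0.18² + 0.06² + 0.16² = 0.0196 + 0.0441 + 0.0049 + 0.0324 + 0.0324 + 0.0036 + 0.0256 = 0.1626
B_C = 1 / 0.1626 = 6.1501
Σp_Dᵢ² = 0.15² + 0.02² + 0.16² + 0.07² + 0.17² + 0.23² + 0.20² = 0.0225 + 0.0004 + 0.0256 + 0.0049 + 0.0289 + 0.0529 + 0.0400 = 0.1752
B_D = 1 / 0.1752 = 5.7078
Σp_Aᵢ² = 0.77² + 0.13² + 0.02² + 0.02² + 0.02² + 0.02² + 0.02² = 0.5929 + 0.0169 + 0.0004 + 0.0004 + 0.0004 + 0.0004 + 0.0004 = 0.6118
B_A = 1 / 0.6118 = 1.6345
Ranking by B (broadest → narrowest): Species C (6.15) > Species D (5.71) > Species B (5.11) > Species A (1.63)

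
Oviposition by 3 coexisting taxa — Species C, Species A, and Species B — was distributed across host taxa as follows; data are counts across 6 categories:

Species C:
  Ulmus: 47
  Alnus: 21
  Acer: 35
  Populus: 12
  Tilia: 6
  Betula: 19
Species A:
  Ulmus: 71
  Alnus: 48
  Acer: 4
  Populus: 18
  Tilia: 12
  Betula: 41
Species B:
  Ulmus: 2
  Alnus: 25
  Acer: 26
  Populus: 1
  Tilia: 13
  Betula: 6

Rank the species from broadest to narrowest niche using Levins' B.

Proportions for Species C (n=140): 47/140=0.3357, 21/140=0.1500, 35/140=0.2500, 12/140=0.0857, 6/140=0.0429, 19/140=0.1357
Proportions for Species A (n=194): 71/194=0.3660, 48/194=0.2474, 4/194=0.0206, 18/194=0.0928, 12/194=0.0619, 41/194=0.2113
Proportions for Species B (n=73): 2/73=0.0274, 25/73=0.3425, 26/73=0.3562, 1/73=0.0137, 13/73=0.1781, 6/73=0.0822
Σp_Cᵢ² = 0.3357² + 0.1500² + 0.2500² + 0.0857² + 0.0429² + 0.1357² = 0.112694 + 0.022500 + 0.062500 + 0.007344 + 0.001840 + 0.018414 = 0.225292
B_C = 1 / 0.225292 = 4.4387
Σp_Aᵢ² = 0.3660² + 0.2474² + 0.0206² + 0.0928² + 0.0619² + 0.2113² = 0.133956 + 0.061207 + 0.000424 + 0.008612 + 0.003832 + 0.044648 = 0.252679
B_A = 1 / 0.252679 = 3.9576
Σp_Bᵢ² = 0.0274² + 0.3425² + 0.3562² + 0.0137² + 0.1781² + 0.0822² = 0.000751 + 0.117306 + 0.126878 + 0.000188 + 0.031720 + 0.006757 = 0.283600
B_B = 1 / 0.283600 = 3.5261
Ranking by B (broadest → narrowest): Species C (4.44) > Species A (3.96) > Species B (3.53)

Species C > Species A > Species B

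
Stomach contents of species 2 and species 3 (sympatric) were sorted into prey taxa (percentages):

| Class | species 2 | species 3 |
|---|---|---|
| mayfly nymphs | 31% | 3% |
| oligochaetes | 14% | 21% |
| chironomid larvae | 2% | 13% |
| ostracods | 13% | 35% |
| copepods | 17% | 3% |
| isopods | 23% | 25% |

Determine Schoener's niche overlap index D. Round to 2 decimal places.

Convert percentages to proportions (divide by 100).
Σ|p₁ᵢ − p₂ᵢ| = 0.28 + 0.07 + 0.11 + 0.22 + 0.14 + 0.02 = 0.84
D = 1 − ½ × 0.84 = 1 − 0.420 = 0.5800

0.58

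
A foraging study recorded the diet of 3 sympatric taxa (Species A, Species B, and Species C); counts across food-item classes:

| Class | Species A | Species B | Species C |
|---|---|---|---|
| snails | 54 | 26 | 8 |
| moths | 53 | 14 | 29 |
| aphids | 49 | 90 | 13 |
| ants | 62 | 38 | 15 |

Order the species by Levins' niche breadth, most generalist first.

Proportions for Species A (n=218): 54/218=0.2477, 53/218=0.2431, 49/218=0.2248, 62/218=0.2844
Proportions for Species B (n=168): 26/168=0.1548, 14/168=0.0833, 90/168=0.5357, 38/168=0.2262
Proportions for Species C (n=65): 8/65=0.1231, 29/65=0.4462, 13/65=0.2000, 15/65=0.2308
Σp_Aᵢ² = 0.2477² + 0.2431² + 0.2248² + 0.2844² = 0.061355 + 0.059098 + 0.050535 + 0.080883 = 0.251871
B_A = 1 / 0.251871 = 3.9703
Σp_Bᵢ² = 0.1548² + 0.0833² + 0.5357² + 0.2262² = 0.023963 + 0.006939 + 0.286974 + 0.051166 = 0.369042
B_B = 1 / 0.369042 = 2.7097
Σp_Cᵢ² = 0.1231² + 0.4462² + 0.2000² + 0.2308² = 0.015154 + 0.199094 + 0.040000 + 0.053269 = 0.307517
B_C = 1 / 0.307517 = 3.2519
Ranking by B (broadest → narrowest): Species A (3.97) > Species C (3.25) > Species B (2.71)

Species A > Species C > Species B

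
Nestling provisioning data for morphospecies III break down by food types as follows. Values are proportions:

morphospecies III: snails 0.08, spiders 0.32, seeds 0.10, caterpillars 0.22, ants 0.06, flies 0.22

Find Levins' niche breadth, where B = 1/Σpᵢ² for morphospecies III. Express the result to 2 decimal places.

Σpᵢ² = 0.08² + 0.32² + 0.10² + 0.22² + 0.06² + 0.22² = 0.0064 + 0.1024 + 0.0100 + 0.0484 + 0.0036 + 0.0484 = 0.2192
B = 1 / 0.2192 = 4.5620

4.56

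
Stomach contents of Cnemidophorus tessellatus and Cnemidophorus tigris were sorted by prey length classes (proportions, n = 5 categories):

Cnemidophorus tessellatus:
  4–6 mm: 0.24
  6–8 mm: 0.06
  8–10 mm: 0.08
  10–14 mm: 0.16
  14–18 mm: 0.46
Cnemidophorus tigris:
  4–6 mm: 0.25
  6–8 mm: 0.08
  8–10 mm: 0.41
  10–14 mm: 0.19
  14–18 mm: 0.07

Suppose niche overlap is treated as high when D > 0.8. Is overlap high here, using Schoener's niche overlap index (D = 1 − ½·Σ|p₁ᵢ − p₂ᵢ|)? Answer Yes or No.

No

Σ|p₁ᵢ − p₂ᵢ| = 0.01 + 0.02 + 0.33 + 0.03 + 0.39 = 0.78
D = 1 − ½ × 0.78 = 1 − 0.390 = 0.6100
D = 0.6100 < 0.8 → No.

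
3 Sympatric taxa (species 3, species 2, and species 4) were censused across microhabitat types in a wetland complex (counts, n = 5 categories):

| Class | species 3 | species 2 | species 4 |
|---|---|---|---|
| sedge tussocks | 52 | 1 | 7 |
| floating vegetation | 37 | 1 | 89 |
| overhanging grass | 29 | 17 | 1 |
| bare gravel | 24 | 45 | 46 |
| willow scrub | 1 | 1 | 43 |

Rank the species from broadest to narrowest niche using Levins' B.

Proportions for species 3 (n=143): 52/143=0.3636, 37/143=0.2587, 29/143=0.2028, 24/143=0.1678, 1/143=0.0070
Proportions for species 2 (n=65): 1/65=0.0154, 1/65=0.0154, 17/65=0.2615, 45/65=0.6923, 1/65=0.0154
Proportions for species 4 (n=186): 7/186=0.0376, 89/186=0.4785, 1/186=0.0054, 46/186=0.2473, 43/186=0.2312
Σp_3ᵢ² = 0.3636² + 0.2587² + 0.2028² + 0.1678² + 0.0070² = 0.132205 + 0.066926 + 0.041128 + 0.028157 + 0.000049 = 0.268465
B_3 = 1 / 0.268465 = 3.7249
Σp_2ᵢ² = 0.0154² + 0.0154² + 0.2615² + 0.6923² + 0.0154² = 0.000237 + 0.000237 + 0.068382 + 0.479279 + 0.000237 = 0.548372
B_2 = 1 / 0.548372 = 1.8236
Σp_4ᵢ² = 0.0376² + 0.4785² + 0.0054² + 0.2473² + 0.2312² = 0.001414 + 0.228962 + 0.000029 + 0.061157 + 0.053453 = 0.345015
B_4 = 1 / 0.345015 = 2.8984
Ranking by B (broadest → narrowest): species 3 (3.72) > species 4 (2.90) > species 2 (1.82)

species 3 > species 4 > species 2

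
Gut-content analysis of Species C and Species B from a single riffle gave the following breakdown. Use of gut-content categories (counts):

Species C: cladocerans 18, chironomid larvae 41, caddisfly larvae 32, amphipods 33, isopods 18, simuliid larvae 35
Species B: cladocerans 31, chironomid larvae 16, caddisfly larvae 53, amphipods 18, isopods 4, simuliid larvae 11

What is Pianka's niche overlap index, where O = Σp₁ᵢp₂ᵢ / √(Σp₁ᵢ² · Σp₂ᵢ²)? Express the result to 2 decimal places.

0.79

Proportions for Species C (n=177): 18/177=0.1017, 41/177=0.2316, 32/177=0.1808, 33/177=0.1864, 18/177=0.1017, 35/177=0.1977
Proportions for Species B (n=133): 31/133=0.2331, 16/133=0.1203, 53/133=0.3985, 18/133=0.1353, 4/133=0.0301, 11/133=0.0827
Σ p₁ᵢp₂ᵢ = 0.023706 + 0.027861 + 0.072049 + 0.025220 + 0.003061 + 0.016350 = 0.168247
Σp_1ᵢ² = 0.1017² + 0.2316² + 0.1808² + 0.1864² + 0.1017² + 0.1977² = 0.010343 + 0.053639 + 0.032689 + 0.034745 + 0.010343 + 0.039085 = 0.180844
Σp_2ᵢ² = 0.2331² + 0.1203² + 0.3985² + 0.1353² + 0.0301² + 0.0827² = 0.054336 + 0.014472 + 0.158802 + 0.018306 + 0.000906 + 0.006839 = 0.253661
O = 0.168247 / √(0.180844 × 0.253661) = 0.168247 / 0.2141800 = 0.7855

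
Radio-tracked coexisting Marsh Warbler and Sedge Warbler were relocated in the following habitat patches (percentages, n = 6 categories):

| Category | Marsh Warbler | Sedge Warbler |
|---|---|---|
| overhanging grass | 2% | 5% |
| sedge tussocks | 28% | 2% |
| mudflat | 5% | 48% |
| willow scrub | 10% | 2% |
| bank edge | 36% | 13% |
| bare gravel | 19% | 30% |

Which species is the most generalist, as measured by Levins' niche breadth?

Convert percentages to proportions (divide by 100).
Σp_Marsᵢ² = 0.02² + 0.28² + 0.05² + 0.10² + 0.36² + 0.19² = 0.0004 + 0.0784 + 0.0025 + 0.0100 + 0.1296 + 0.0361 = 0.2570
B_Mars = 1 / 0.2570 = 3.8911
Σp_Sedgᵢ² = 0.05² + 0.02² + 0.48² + 0.02² + 0.13² + 0.30² = 0.0025 + 0.0004 + 0.2304 + 0.0004 + 0.0169 + 0.0900 = 0.3406
B_Sedg = 1 / 0.3406 = 2.9360
Highest B → broadest niche (most generalist): Marsh Warbler (B = 3.89).

Marsh Warbler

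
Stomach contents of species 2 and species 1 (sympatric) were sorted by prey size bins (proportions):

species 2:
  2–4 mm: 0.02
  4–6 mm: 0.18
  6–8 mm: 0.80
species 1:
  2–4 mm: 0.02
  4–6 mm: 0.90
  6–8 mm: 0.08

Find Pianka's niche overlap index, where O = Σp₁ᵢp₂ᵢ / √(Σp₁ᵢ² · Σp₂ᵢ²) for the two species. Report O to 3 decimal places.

Σ p₁ᵢp₂ᵢ = 0.0004 + 0.1620 + 0.0640 = 0.2264
Σp_1ᵢ² = 0.02² + 0.18² + 0.80² = 0.0004 + 0.0324 + 0.6400 = 0.6728
Σp_2ᵢ² = 0.02² + 0.90² + 0.08² = 0.0004 + 0.8100 + 0.0064 = 0.8168
O = 0.2264 / √(0.6728 × 0.8168) = 0.2264 / 0.741312 = 0.30540

0.305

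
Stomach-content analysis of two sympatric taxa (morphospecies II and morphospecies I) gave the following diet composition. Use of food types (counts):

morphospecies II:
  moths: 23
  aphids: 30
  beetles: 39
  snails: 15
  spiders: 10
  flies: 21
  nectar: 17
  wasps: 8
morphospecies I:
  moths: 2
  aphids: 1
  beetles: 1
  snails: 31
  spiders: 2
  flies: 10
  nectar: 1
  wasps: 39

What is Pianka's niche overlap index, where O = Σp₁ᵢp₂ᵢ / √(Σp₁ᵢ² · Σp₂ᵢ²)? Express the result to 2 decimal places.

0.35

Proportions for morphospecies II (n=163): 23/163=0.1411, 30/163=0.1840, 39/163=0.2393, 15/163=0.0920, 10/163=0.0613, 21/163=0.1288, 17/163=0.1043, 8/163=0.0491
Proportions for morphospecies I (n=87): 2/87=0.0230, 1/87=0.0115, 1/87=0.0115, 31/87=0.3563, 2/87=0.0230, 10/87=0.1149, 1/87=0.0115, 39/87=0.4483
Σ p₁ᵢp₂ᵢ = 0.003245 + 0.002116 + 0.002752 + 0.032780 + 0.001410 + 0.014799 + 0.001199 + 0.022012 = 0.080313
Σp_1ᵢ² = 0.1411² + 0.1840² + 0.2393² + 0.0920² + 0.0613² + 0.1288² + 0.1043² + 0.0491² = 0.019909 + 0.033856 + 0.057264 + 0.008464 + 0.003758 + 0.016589 + 0.010878 + 0.002411 = 0.153129
Σp_2ᵢ² = 0.0230² + 0.0115² + 0.0115² + 0.3563² + 0.0230² + 0.1149² + 0.0115² + 0.4483² = 0.000529 + 0.000132 + 0.000132 + 0.126950 + 0.000529 + 0.013202 + 0.000132 + 0.200973 = 0.342579
O = 0.080313 / √(0.153129 × 0.342579) = 0.080313 / 0.2290388 = 0.3507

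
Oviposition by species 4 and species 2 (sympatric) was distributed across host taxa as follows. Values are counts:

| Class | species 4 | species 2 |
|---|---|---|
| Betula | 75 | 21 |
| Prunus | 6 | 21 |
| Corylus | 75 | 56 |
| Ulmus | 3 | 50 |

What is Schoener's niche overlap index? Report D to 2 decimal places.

Proportions for species 4 (n=159): 75/159=0.4717, 6/159=0.0377, 75/159=0.4717, 3/159=0.0189
Proportions for species 2 (n=148): 21/148=0.1419, 21/148=0.1419, 56/148=0.3784, 50/148=0.3378
Σ|p₁ᵢ − p₂ᵢ| = 0.3298 + 0.1042 + 0.0933 + 0.3189 = 0.8462
D = 1 − ½ × 0.8462 = 1 − 0.42310 = 0.57690

0.58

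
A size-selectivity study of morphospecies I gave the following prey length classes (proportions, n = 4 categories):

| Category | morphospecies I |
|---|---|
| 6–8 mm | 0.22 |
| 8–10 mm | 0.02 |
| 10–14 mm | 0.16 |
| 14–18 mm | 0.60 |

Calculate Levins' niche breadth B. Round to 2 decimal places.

2.30

Σpᵢ² = 0.22² + 0.02² + 0.16² + 0.60² = 0.0484 + 0.0004 + 0.0256 + 0.3600 = 0.4344
B = 1 / 0.4344 = 2.3020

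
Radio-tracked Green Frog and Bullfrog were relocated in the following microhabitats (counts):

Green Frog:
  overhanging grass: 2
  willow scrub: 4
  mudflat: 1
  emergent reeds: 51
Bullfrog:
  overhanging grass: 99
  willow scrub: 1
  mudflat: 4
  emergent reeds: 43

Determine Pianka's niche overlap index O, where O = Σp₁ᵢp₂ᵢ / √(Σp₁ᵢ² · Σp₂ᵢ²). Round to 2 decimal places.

0.43

Proportions for Green Frog (n=58): 2/58=0.0345, 4/58=0.0690, 1/58=0.0172, 51/58=0.8793
Proportions for Bullfrog (n=147): 99/147=0.6735, 1/147=0.0068, 4/147=0.0272, 43/147=0.2925
Σ p₁ᵢp₂ᵢ = 0.023236 + 0.000469 + 0.000468 + 0.257195 = 0.281368
Σp_1ᵢ² = 0.0345² + 0.0690² + 0.0172² + 0.8793² = 0.001190 + 0.004761 + 0.000296 + 0.773168 = 0.779415
Σp_2ᵢ² = 0.6735² + 0.0068² + 0.0272² + 0.2925² = 0.453602 + 0.000046 + 0.000740 + 0.085556 = 0.539944
O = 0.281368 / √(0.779415 × 0.539944) = 0.281368 / 0.6487222 = 0.4337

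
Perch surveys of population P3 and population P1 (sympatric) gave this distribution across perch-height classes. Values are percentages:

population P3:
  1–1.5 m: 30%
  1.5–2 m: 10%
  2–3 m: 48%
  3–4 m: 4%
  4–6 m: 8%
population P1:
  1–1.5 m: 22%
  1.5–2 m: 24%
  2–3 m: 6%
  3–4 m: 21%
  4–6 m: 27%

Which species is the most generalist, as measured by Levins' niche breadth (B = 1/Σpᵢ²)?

Convert percentages to proportions (divide by 100).
Σp_P3ᵢ² = 0.30² + 0.10² + 0.48² + 0.04² + 0.08² = 0.0900 + 0.0100 + 0.2304 + 0.0016 + 0.0064 = 0.3384
B_P3 = 1 / 0.3384 = 2.9551
Σp_P1ᵢ² = 0.22² + 0.24² + 0.06² + 0.21² + 0.27² = 0.0484 + 0.0576 + 0.0036 + 0.0441 + 0.0729 = 0.2266
B_P1 = 1 / 0.2266 = 4.4131
Highest B → broadest niche (most generalist): population P1 (B = 4.41).

population P1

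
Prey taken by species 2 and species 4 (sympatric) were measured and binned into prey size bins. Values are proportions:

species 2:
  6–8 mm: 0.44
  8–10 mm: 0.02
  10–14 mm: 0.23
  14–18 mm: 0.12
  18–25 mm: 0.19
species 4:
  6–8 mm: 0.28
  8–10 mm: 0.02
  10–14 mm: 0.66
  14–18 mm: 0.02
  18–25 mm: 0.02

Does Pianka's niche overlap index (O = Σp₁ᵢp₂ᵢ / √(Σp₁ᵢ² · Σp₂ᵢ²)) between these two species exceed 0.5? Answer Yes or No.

Σ p₁ᵢp₂ᵢ = 0.1232 + 0.0004 + 0.1518 + 0.0024 + 0.0038 = 0.2816
Σp_1ᵢ² = 0.44² + 0.02² + 0.23² + 0.12² + 0.19² = 0.1936 + 0.0004 + 0.0529 + 0.0144 + 0.0361 = 0.2974
Σp_2ᵢ² = 0.28² + 0.02² + 0.66² + 0.02² + 0.02² = 0.0784 + 0.0004 + 0.4356 + 0.0004 + 0.0004 = 0.5152
O = 0.2816 / √(0.2974 × 0.5152) = 0.2816 / 0.39143 = 0.7194
O = 0.7194 > 0.5 → Yes.

Yes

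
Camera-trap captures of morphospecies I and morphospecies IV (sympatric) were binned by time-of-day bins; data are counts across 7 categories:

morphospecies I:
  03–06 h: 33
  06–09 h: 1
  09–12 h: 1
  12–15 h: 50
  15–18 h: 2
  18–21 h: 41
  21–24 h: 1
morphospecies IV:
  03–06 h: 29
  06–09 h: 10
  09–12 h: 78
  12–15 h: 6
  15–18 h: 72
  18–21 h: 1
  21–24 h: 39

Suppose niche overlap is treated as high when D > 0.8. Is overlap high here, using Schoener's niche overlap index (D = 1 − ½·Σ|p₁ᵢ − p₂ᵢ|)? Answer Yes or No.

No

Proportions for morphospecies I (n=129): 33/129=0.2558, 1/129=0.0078, 1/129=0.0078, 50/129=0.3876, 2/129=0.0155, 41/129=0.3178, 1/129=0.0078
Proportions for morphospecies IV (n=235): 29/235=0.1234, 10/235=0.0426, 78/235=0.3319, 6/235=0.0255, 72/235=0.3064, 1/235=0.0043, 39/235=0.1660
Σ|p₁ᵢ − p₂ᵢ| = 0.1324 + 0.0348 + 0.3241 + 0.3621 + 0.2909 + 0.3135 + 0.1582 = 1.6160
D = 1 − ½ × 1.6160 = 1 − 0.80800 = 0.19200
D = 0.19200 < 0.8 → No.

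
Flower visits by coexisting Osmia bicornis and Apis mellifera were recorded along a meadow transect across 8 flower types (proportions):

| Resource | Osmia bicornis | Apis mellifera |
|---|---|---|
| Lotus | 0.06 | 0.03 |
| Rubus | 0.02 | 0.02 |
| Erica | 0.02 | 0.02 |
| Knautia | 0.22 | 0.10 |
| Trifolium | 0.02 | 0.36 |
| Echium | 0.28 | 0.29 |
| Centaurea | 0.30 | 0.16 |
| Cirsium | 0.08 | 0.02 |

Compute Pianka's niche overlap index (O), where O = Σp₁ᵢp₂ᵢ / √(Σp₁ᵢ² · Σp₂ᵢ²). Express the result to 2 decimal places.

Σ p₁ᵢp₂ᵢ = 0.0018 + 0.0004 + 0.0004 + 0.0220 + 0.0072 + 0.0812 + 0.0480 + 0.0016 = 0.1626
Σp_1ᵢ² = 0.06² + 0.02² + 0.02² + 0.22² + 0.02² + 0.28² + 0.30² + 0.08² = 0.0036 + 0.0004 + 0.0004 + 0.0484 + 0.0004 + 0.0784 + 0.0900 + 0.0064 = 0.2280
Σp_2ᵢ² = 0.03² + 0.02² + 0.02² + 0.10² + 0.36² + 0.29² + 0.16² + 0.02² = 0.0009 + 0.0004 + 0.0004 + 0.0100 + 0.1296 + 0.0841 + 0.0256 + 0.0004 = 0.2514
O = 0.1626 / √(0.2280 × 0.2514) = 0.1626 / 0.23941 = 0.6792

0.68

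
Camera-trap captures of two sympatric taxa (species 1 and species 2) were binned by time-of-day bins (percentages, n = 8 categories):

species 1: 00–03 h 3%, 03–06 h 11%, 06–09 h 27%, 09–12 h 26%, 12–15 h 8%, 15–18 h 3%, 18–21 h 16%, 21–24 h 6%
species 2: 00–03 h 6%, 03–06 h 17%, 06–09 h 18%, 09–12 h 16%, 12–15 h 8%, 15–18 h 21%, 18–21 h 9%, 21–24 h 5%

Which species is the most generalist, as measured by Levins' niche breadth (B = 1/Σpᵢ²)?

species 2

Convert percentages to proportions (divide by 100).
Σp_1ᵢ² = 0.03² + 0.11² + 0.27² + 0.26² + 0.08² + 0.03² + 0.16² + 0.06² = 0.0009 + 0.0121 + 0.0729 + 0.0676 + 0.0064 + 0.0009 + 0.0256 + 0.0036 = 0.1900
B_1 = 1 / 0.1900 = 5.2632
Σp_2ᵢ² = 0.06² + 0.17² + 0.18² + 0.16² + 0.08² + 0.21² + 0.09² + 0.05² = 0.0036 + 0.0289 + 0.0324 + 0.0256 + 0.0064 + 0.0441 + 0.0081 + 0.0025 = 0.1516
B_2 = 1 / 0.1516 = 6.5963
Highest B → broadest niche (most generalist): species 2 (B = 6.60).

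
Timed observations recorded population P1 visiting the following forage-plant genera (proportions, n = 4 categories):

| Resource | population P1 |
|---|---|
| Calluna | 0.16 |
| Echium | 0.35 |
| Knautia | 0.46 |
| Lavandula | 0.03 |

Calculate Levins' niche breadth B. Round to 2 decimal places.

Σpᵢ² = 0.16² + 0.35² + 0.46² + 0.03² = 0.0256 + 0.1225 + 0.2116 + 0.0009 = 0.3606
B = 1 / 0.3606 = 2.7732

2.77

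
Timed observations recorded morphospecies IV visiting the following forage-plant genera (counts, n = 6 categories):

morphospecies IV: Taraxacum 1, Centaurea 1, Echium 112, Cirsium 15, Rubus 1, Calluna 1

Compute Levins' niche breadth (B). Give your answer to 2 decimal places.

1.34

Proportions for morphospecies IV (n=131): 1/131=0.0076, 1/131=0.0076, 112/131=0.8550, 15/131=0.1145, 1/131=0.0076, 1/131=0.0076
Σpᵢ² = 0.0076² + 0.0076² + 0.8550² + 0.1145² + 0.0076² + 0.0076² = 0.000058 + 0.000058 + 0.731025 + 0.013110 + 0.000058 + 0.000058 = 0.744367
B = 1 / 0.744367 = 1.3434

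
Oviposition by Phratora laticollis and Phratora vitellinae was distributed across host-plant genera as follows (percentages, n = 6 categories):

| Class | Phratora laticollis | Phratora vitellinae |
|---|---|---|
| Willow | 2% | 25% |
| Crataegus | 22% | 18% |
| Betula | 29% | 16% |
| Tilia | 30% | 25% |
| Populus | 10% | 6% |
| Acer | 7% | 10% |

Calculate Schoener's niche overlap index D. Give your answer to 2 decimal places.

Convert percentages to proportions (divide by 100).
Σ|p₁ᵢ − p₂ᵢ| = 0.23 + 0.04 + 0.13 + 0.05 + 0.04 + 0.03 = 0.52
D = 1 − ½ × 0.52 = 1 − 0.260 = 0.7400

0.74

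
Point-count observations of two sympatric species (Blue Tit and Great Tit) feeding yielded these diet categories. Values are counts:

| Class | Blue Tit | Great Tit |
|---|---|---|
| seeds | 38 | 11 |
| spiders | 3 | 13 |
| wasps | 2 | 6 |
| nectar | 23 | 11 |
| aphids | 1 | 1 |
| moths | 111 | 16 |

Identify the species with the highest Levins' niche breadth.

Proportions for Blue Tit (n=178): 38/178=0.2135, 3/178=0.0169, 2/178=0.0112, 23/178=0.1292, 1/178=0.0056, 111/178=0.6236
Proportions for Great Tit (n=58): 11/58=0.1897, 13/58=0.2241, 6/58=0.1034, 11/58=0.1897, 1/58=0.0172, 16/58=0.2759
Σp_Blueᵢ² = 0.2135² + 0.0169² + 0.0112² + 0.1292² + 0.0056² + 0.6236² = 0.045582 + 0.000286 + 0.000125 + 0.016693 + 0.000031 + 0.388877 = 0.451594
B_Blue = 1 / 0.451594 = 2.2144
Σp_Greaᵢ² = 0.1897² + 0.2241² + 0.1034² + 0.1897² + 0.0172² + 0.2759² = 0.035986 + 0.050221 + 0.010692 + 0.035986 + 0.000296 + 0.076121 = 0.209302
B_Grea = 1 / 0.209302 = 4.7778
Highest B → broadest niche (most generalist): Great Tit (B = 4.78).

Great Tit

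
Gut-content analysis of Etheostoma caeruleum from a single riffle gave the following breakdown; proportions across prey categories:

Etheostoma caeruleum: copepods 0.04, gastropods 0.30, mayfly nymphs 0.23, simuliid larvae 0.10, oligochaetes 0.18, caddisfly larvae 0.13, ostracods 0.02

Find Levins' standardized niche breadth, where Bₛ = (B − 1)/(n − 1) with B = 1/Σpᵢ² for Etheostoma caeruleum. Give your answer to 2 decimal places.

0.65

Σpᵢ² = 0.04² + 0.30² + 0.23² + 0.10² + 0.18² + 0.13² + 0.02² = 0.0016 + 0.0900 + 0.0529 + 0.0100 + 0.0324 + 0.0169 + 0.0004 = 0.2042
B = 1 / 0.2042 = 4.8972
Bₛ = (B − 1)/(n − 1) = (4.8972 − 1)/(7 − 1) = 3.8972/6 = 0.6495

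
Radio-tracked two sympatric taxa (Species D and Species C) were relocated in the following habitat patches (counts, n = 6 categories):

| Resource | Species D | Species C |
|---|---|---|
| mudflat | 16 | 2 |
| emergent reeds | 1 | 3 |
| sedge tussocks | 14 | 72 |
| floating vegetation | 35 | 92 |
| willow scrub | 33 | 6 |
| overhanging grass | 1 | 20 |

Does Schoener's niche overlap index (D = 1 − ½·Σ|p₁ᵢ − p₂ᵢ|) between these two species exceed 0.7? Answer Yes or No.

Proportions for Species D (n=100): 16/100=0.1600, 1/100=0.0100, 14/100=0.1400, 35/100=0.3500, 33/100=0.3300, 1/100=0.0100
Proportions for Species C (n=195): 2/195=0.0103, 3/195=0.0154, 72/195=0.3692, 92/195=0.4718, 6/195=0.0308, 20/195=0.1026
Σ|p₁ᵢ − p₂ᵢ| = 0.1497 + 0.0054 + 0.2292 + 0.1218 + 0.2992 + 0.0926 = 0.8979
D = 1 − ½ × 0.8979 = 1 − 0.44895 = 0.55105
D = 0.55105 < 0.7 → No.

No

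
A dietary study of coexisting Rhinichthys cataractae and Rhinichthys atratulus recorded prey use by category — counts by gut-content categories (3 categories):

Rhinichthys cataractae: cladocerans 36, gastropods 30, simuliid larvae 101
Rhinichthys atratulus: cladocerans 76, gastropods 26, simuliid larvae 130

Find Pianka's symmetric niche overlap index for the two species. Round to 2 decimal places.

0.98

Proportions for Rhinichthys cataractae (n=167): 36/167=0.2156, 30/167=0.1796, 101/167=0.6048
Proportions for Rhinichthys atratulus (n=232): 76/232=0.3276, 26/232=0.1121, 130/232=0.5603
Σ p₁ᵢp₂ᵢ = 0.070631 + 0.020133 + 0.338869 = 0.429633
Σp_1ᵢ² = 0.2156² + 0.1796² + 0.6048² = 0.046483 + 0.032256 + 0.365783 = 0.444522
Σp_2ᵢ² = 0.3276² + 0.1121² + 0.5603² = 0.107322 + 0.012566 + 0.313936 = 0.433824
O = 0.429633 / √(0.444522 × 0.433824) = 0.429633 / 0.4391404 = 0.9783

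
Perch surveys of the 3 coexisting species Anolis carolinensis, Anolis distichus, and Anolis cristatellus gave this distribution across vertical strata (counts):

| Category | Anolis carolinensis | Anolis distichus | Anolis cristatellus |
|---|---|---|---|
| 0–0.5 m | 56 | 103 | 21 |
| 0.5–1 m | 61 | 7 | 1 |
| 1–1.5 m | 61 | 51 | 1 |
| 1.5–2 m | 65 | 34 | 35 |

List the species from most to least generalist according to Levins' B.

Proportions for Anolis carolinensis (n=243): 56/243=0.2305, 61/243=0.2510, 61/243=0.2510, 65/243=0.2675
Proportions for Anolis distichus (n=195): 103/195=0.5282, 7/195=0.0359, 51/195=0.2615, 34/195=0.1744
Proportions for Anolis cristatellus (n=58): 21/58=0.3621, 1/58=0.0172, 1/58=0.0172, 35/58=0.6034
Σp_caroᵢ² = 0.2305² + 0.2510² + 0.2510² + 0.2675² = 0.053130 + 0.063001 + 0.063001 + 0.071556 = 0.250688
B_caro = 1 / 0.250688 = 3.9890
Σp_distᵢ² = 0.5282² + 0.0359² + 0.2615² + 0.1744² = 0.278995 + 0.001289 + 0.068382 + 0.030415 = 0.379081
B_dist = 1 / 0.379081 = 2.6380
Σp_crisᵢ² = 0.3621² + 0.0172² + 0.0172² + 0.6034² = 0.131116 + 0.000296 + 0.000296 + 0.364092 = 0.495800
B_cris = 1 / 0.495800 = 2.0169
Ranking by B (broadest → narrowest): Anolis carolinensis (3.99) > Anolis distichus (2.64) > Anolis cristatellus (2.02)

Anolis carolinensis > Anolis distichus > Anolis cristatellus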